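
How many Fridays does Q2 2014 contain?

13

2014-04-01 is a Tuesday.
The range spans 91 days (inclusive of both endpoints).
91 = 7 × 13, so the span is exactly 13 full weeks.
Each full week contributes one Friday: 13 so far.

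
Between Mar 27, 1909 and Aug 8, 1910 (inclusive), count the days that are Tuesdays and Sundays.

Mar 27, 1909 is a Saturday.
From Mar 27, 1909 to Aug 8, 1910 is 500 days inclusive.
500 = 7 × 71 + 3, so there are 71 full weeks plus 3 extra days.
Each full week contributes 2 days from the set (Tue, Sun): 71 × 2 = 142.
The 3 extra days are Saturday, Sunday, Monday — 1 of them qualifies.
Total: 142 + 1 = 143.

143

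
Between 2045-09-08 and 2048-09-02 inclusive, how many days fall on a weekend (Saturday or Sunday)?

2045-09-08 is a Friday.
That's 1091 days from start to end, counting both.
1091 = 7 × 155 + 6, so there are 155 full weeks plus 6 extra days.
Each full week contributes 2 weekend days (Sat, Sun): 155 × 2 = 310.
The 6 extra days are Fri, Sat, Sun, Mon, Tue, Wed — 2 of them qualify.
Total: 310 + 2 = 312.

312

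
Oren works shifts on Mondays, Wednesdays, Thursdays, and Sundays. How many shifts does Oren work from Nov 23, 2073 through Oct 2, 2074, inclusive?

179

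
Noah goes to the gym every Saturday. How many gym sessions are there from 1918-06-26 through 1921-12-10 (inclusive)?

1918-06-26 is a Wednesday.
The range spans 1264 days (inclusive of both endpoints).
1264 = 7 × 180 + 4, so there are 180 full weeks plus 4 extra days.
Each full week contributes one Saturday: 180 so far.
The 4 extra days are Wed, Thu, Fri, Sat — 1 of them qualifies.
Total: 180 + 1 = 181.

181 Saturdays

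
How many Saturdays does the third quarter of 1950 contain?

July 1, 1950 is a Saturday.
That's 92 days from start to end, counting both.
92 = 7 × 13 + 1, so there are 13 full weeks plus 1 extra day.
Each full week contributes one Saturday: 13 so far.
The 1 extra day is Saturday — 1 of them qualifies.
Total: 13 + 1 = 14.

14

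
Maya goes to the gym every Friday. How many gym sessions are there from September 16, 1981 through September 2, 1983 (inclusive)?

September 16, 1981 is a Wednesday.
From September 16, 1981 to September 2, 1983 is 717 days inclusive.
717 = 7 × 102 + 3, so there are 102 full weeks plus 3 extra days.
Each full week contributes one Friday: 102 so far.
The 3 extra days are Wednesday, Thursday, Friday — 1 of them qualifies.
Total: 102 + 1 = 103.

103 Fridays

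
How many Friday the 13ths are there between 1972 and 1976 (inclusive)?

Friday-the-13ths by year:
1972: Oct
1973: Apr, Jul
1974: Sep, Dec
1975: Jun
1976: Feb, Aug

8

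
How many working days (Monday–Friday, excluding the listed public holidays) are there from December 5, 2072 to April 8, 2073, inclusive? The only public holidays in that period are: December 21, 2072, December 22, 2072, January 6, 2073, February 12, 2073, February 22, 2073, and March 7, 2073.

December 5, 2072 is a Monday.
From December 5, 2072 to April 8, 2073 is 125 days inclusive.
125 = 7 × 17 + 6, so there are 17 full weeks plus 6 extra days.
Each full week contributes 5 weekdays (Mon–Fri): 17 × 5 = 85.
The 6 extra days are Mon, Tue, Wed, Thu, Fri, Sat — 5 of them qualify.
Total: 85 + 5 = 90.
Holidays: December 21, 2072 (Wed); December 22, 2072 (Thu); January 6, 2073 (Fri); February 12, 2073 (Sun); February 22, 2073 (Wed); March 7, 2073 (Tue).
5 of the 6 holidays fall on weekdays; the rest are weekends and were already excluded.
Business days: 90 − 5 = 85.

85 working days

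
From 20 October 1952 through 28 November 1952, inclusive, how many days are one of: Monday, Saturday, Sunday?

16

20 October 1952 is a Monday.
From 20 October 1952 to 28 November 1952 is 40 days inclusive.
40 = 7 × 5 + 5, so there are 5 full weeks plus 5 extra days.
Each full week contributes 3 days from the set (Mon, Sat, Sun): 5 × 3 = 15.
The 5 extra days are Monday, Tuesday, Wednesday, Thursday, Friday — 1 of them qualifies.
Total: 15 + 1 = 16.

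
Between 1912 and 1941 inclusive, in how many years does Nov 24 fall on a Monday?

5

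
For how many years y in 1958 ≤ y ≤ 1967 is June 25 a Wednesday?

1

Day of week of June 25 in each year:
1958: Wed ✓, 1959: Thu, 1960: Sat, 1961: Sun, 1962: Mon, 1963: Tue, 1964: Thu, 1965: Fri, 1966: Sat, 1967: Sun
Wednesdays: 1958.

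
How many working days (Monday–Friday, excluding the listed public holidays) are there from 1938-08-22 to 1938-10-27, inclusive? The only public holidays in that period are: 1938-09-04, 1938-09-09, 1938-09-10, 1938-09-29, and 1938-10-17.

46 working days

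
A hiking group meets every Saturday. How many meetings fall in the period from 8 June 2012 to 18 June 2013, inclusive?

54 Saturdays

8 June 2012 is a Friday.
That's 376 days from start to end, counting both.
376 = 7 × 53 + 5, so there are 53 full weeks plus 5 extra days.
Each full week contributes one Saturday: 53 so far.
The 5 extra days are Fri, Sat, Sun, Mon, Tue — 1 of them qualifies.
Total: 53 + 1 = 54.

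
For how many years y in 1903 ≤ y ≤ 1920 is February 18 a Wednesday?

3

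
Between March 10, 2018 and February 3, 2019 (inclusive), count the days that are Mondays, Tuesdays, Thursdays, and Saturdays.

March 10, 2018 is a Saturday.
From March 10, 2018 to February 3, 2019 is 331 days inclusive.
331 = 7 × 47 + 2, so there are 47 full weeks plus 2 extra days.
Each full week contributes 4 days from the set (Mon, Tue, Thu, Sat): 47 × 4 = 188.
The 2 extra days are Saturday, Sunday — 1 of them qualifies.
Total: 188 + 1 = 189.

189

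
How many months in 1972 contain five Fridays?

4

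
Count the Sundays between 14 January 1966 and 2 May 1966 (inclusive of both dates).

14 January 1966 is a Friday.
That's 109 days from start to end, counting both.
109 = 7 × 15 + 4, so there are 15 full weeks plus 4 extra days.
Each full week contributes one Sunday: 15 so far.
The 4 extra days are Friday, Saturday, Sunday, Monday — 1 of them qualifies.
Total: 15 + 1 = 16.

16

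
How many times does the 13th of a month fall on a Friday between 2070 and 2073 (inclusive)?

7

Friday-the-13ths by year:
2070: Jun
2071: Feb, Mar, Nov
2072: May
2073: Jan, Oct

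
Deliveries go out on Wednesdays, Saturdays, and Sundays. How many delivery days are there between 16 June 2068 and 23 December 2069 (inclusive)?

239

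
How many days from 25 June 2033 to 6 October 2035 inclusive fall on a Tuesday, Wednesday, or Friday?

25 June 2033 is a Saturday.
That's 834 days from start to end, counting both.
834 = 7 × 119 + 1, so there are 119 full weeks plus 1 extra day.
Each full week contributes 3 days from the set (Tue, Wed, Fri): 119 × 3 = 357.
The 1 extra day is Sat — none qualify.
Total: 357 + 0 = 357.

357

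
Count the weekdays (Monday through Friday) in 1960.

261 weekdays

Jan 1, 1960 is a Friday.
From Jan 1, 1960 to Dec 31, 1960 is 366 days inclusive.
366 = 7 × 52 + 2, so there are 52 full weeks plus 2 extra days.
Each full week contributes 5 weekdays (Mon–Fri): 52 × 5 = 260.
The 2 extra days are Friday, Saturday — 1 of them qualifies.
Total: 260 + 1 = 261.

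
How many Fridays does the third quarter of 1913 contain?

Jul 1, 1913 is a Tuesday.
That's 92 days from start to end, counting both.
92 = 7 × 13 + 1, so there are 13 full weeks plus 1 extra day.
Each full week contributes one Friday: 13 so far.
The 1 extra day is Tuesday — none qualify.
Total: 13 + 0 = 13.

13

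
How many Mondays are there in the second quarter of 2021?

2021-04-01 is a Thursday.
That's 91 days from start to end, counting both.
91 = 7 × 13, so the span is exactly 13 full weeks.
Each full week contributes one Monday: 13 so far.

13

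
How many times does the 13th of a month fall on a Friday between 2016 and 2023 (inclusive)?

Friday-the-13ths by year:
2016: May
2017: Jan, Oct
2018: Apr, Jul
2019: Sep, Dec
2020: Mar, Nov
2021: Aug
2022: May
2023: Jan, Oct

13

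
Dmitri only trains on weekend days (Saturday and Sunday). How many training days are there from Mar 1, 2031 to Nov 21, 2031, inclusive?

Mar 1, 2031 is a Saturday.
From Mar 1, 2031 to Nov 21, 2031 is 266 days inclusive.
266 = 7 × 38, so the span is exactly 38 full weeks.
Each full week contributes 2 weekend days (Sat, Sun): 38 × 2 = 76.
Total: 76.

76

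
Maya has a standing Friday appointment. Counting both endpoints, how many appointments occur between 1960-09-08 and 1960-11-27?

12

1960-09-08 is a Thursday.
The range spans 81 days (inclusive of both endpoints).
81 = 7 × 11 + 4, so there are 11 full weeks plus 4 extra days.
Each full week contributes one Friday: 11 so far.
The 4 extra days are Thursday, Friday, Saturday, Sunday — 1 of them qualifies.
Total: 11 + 1 = 12.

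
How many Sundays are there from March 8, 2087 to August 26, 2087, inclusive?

25

March 8, 2087 is a Saturday.
From March 8, 2087 to August 26, 2087 is 172 days inclusive.
172 = 7 × 24 + 4, so there are 24 full weeks plus 4 extra days.
Each full week contributes one Sunday: 24 so far.
The 4 extra days are Saturday, Sunday, Monday, Tuesday — 1 of them qualifies.
Total: 24 + 1 = 25.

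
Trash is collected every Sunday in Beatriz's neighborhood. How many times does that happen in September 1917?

5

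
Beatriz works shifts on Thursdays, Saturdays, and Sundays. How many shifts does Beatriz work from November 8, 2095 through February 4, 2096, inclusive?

November 8, 2095 is a Tuesday.
That's 89 days from start to end, counting both.
89 = 7 × 12 + 5, so there are 12 full weeks plus 5 extra days.
Each full week contributes 3 days from the set (Thu, Sat, Sun): 12 × 3 = 36.
The 5 extra days are Tuesday, Wednesday, Thursday, Friday, Saturday — 2 of them qualify.
Total: 36 + 2 = 38.

38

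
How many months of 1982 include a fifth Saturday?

4

A month has five Saturdays exactly when Saturday falls within its first (length − 28) days.
Jan: 31 days, starts Fri → 5 of Fri, Sat, Sun ✓
Feb: 28 days, starts Mon → 5 of (none)
Mar: 31 days, starts Mon → 5 of Mon, Tue, Wed
Apr: 30 days, starts Thu → 5 of Thu, Fri
May: 31 days, starts Sat → 5 of Sat, Sun, Mon ✓
Jun: 30 days, starts Tue → 5 of Tue, Wed
Jul: 31 days, starts Thu → 5 of Thu, Fri, Sat ✓
Aug: 31 days, starts Sun → 5 of Sun, Mon, Tue
Sep: 30 days, starts Wed → 5 of Wed, Thu
Oct: 31 days, starts Fri → 5 of Fri, Sat, Sun ✓
Nov: 30 days, starts Mon → 5 of Mon, Tue
Dec: 31 days, starts Wed → 5 of Wed, Thu, Fri
Months with five Saturdays: Jan, May, Jul, Oct.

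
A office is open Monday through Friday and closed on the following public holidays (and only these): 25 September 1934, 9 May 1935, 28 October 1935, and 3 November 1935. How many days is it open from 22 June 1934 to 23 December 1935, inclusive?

389

22 June 1934 is a Friday.
From 22 June 1934 to 23 December 1935 is 550 days inclusive.
550 = 7 × 78 + 4, so there are 78 full weeks plus 4 extra days.
Each full week contributes 5 weekdays (Mon–Fri): 78 × 5 = 390.
The 4 extra days are Fri, Sat, Sun, Mon — 2 of them qualify.
Total: 390 + 2 = 392.
Holidays: 25 September 1934 (Tue); 9 May 1935 (Thu); 28 October 1935 (Mon); 3 November 1935 (Sun).
3 of the 4 holidays fall on weekdays; the rest are weekends and were already excluded.
Business days: 392 − 3 = 389.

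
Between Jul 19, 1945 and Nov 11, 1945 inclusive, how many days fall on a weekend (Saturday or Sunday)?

34

Jul 19, 1945 is a Thursday.
From Jul 19, 1945 to Nov 11, 1945 is 116 days inclusive.
116 = 7 × 16 + 4, so there are 16 full weeks plus 4 extra days.
Each full week contributes 2 weekend days (Sat, Sun): 16 × 2 = 32.
The 4 extra days are Thursday, Friday, Saturday, Sunday — 2 of them qualify.
Total: 32 + 2 = 34.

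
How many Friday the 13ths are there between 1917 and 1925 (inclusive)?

16

Friday-the-13ths by year:
1917: Apr, Jul
1918: Sep, Dec
1919: Jun
1920: Feb, Aug
1921: May
1922: Jan, Oct
1923: Apr, Jul
1924: Jun
1925: Feb, Mar, Nov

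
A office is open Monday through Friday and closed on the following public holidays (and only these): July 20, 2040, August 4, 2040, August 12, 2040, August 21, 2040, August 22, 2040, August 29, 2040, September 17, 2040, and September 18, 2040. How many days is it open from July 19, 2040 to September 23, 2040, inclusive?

41 business days

July 19, 2040 is a Thursday.
From July 19, 2040 to September 23, 2040 is 67 days inclusive.
67 = 7 × 9 + 4, so there are 9 full weeks plus 4 extra days.
Each full week contributes 5 weekdays (Mon–Fri): 9 × 5 = 45.
The 4 extra days are Thu, Fri, Sat, Sun — 2 of them qualify.
Total: 45 + 2 = 47.
Holidays: July 20, 2040 (Fri); August 4, 2040 (Sat); August 12, 2040 (Sun); August 21, 2040 (Tue); August 22, 2040 (Wed); August 29, 2040 (Wed); September 17, 2040 (Mon); September 18, 2040 (Tue).
6 of the 8 holidays fall on weekdays; the rest are weekends and were already excluded.
Business days: 47 − 6 = 41.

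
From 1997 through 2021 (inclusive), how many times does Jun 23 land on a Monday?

Day of week of June 23 in each year:
1997: Mon ✓, 1998: Tue, 1999: Wed, 2000: Fri, 2001: Sat, 2002: Sun, 2003: Mon ✓, 2004: Wed, 2005: Thu, 2006: Fri, 2007: Sat, 2008: Mon ✓, 2009: Tue, 2010: Wed, 2011: Thu, 2012: Sat, 2013: Sun, 2014: Mon ✓, 2015: Tue, 2016: Thu, 2017: Fri, 2018: Sat, 2019: Sun, 2020: Tue, 2021: Wed
Mondays: 1997, 2003, 2008, 2014.

4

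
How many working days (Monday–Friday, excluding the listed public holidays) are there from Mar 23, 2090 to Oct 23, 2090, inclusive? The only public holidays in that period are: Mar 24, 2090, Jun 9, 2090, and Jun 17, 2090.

Mar 23, 2090 is a Thursday.
That's 215 days from start to end, counting both.
215 = 7 × 30 + 5, so there are 30 full weeks plus 5 extra days.
Each full week contributes 5 weekdays (Mon–Fri): 30 × 5 = 150.
The 5 extra days are Thu, Fri, Sat, Sun, Mon — 3 of them qualify.
Total: 150 + 3 = 153.
Holidays: Mar 24, 2090 (Fri); Jun 9, 2090 (Fri); Jun 17, 2090 (Sat).
2 of the 3 holidays fall on weekdays; the rest are weekends and were already excluded.
Business days: 153 − 2 = 151.

151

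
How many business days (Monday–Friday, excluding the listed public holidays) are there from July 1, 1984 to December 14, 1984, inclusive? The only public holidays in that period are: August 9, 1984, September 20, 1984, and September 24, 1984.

117 business days

July 1, 1984 is a Sunday.
From July 1, 1984 to December 14, 1984 is 167 days inclusive.
167 = 7 × 23 + 6, so there are 23 full weeks plus 6 extra days.
Each full week contributes 5 weekdays (Mon–Fri): 23 × 5 = 115.
The 6 extra days are Sunday, Monday, Tuesday, Wednesday, Thursday, Friday — 5 of them qualify.
Total: 115 + 5 = 120.
Holidays: August 9, 1984 (Thu); September 20, 1984 (Thu); September 24, 1984 (Mon).
All 3 holidays fall on weekdays, so subtract 3.
Business days: 120 − 3 = 117.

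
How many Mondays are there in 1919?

52

Jan 1, 1919 is a Wednesday.
From Jan 1, 1919 to Dec 31, 1919 is 365 days inclusive.
365 = 7 × 52 + 1, so there are 52 full weeks plus 1 extra day.
Each full week contributes one Monday: 52 so far.
The 1 extra day is Wed — none qualify.
Total: 52 + 0 = 52.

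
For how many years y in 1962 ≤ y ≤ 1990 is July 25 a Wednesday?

Day of week of July 25 in each year:
1962: Wed ✓, 1963: Thu, 1964: Sat, 1965: Sun, 1966: Mon, 1967: Tue, 1968: Thu, 1969: Fri, 1970: Sat, 1971: Sun, 1972: Tue, 1973: Wed ✓, 1974: Thu, 1975: Fri, 1976: Sun, 1977: Mon, 1978: Tue, 1979: Wed ✓, 1980: Fri, 1981: Sat, 1982: Sun, 1983: Mon, 1984: Wed ✓, 1985: Thu, 1986: Fri, 1987: Sat, 1988: Mon, 1989: Tue, 1990: Wed ✓
Wednesdays: 1962, 1973, 1979, 1984, 1990.

5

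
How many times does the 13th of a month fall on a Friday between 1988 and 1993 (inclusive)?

10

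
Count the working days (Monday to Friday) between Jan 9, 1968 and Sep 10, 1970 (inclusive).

698 weekdays

Jan 9, 1968 is a Tuesday.
From Jan 9, 1968 to Sep 10, 1970 is 976 days inclusive.
976 = 7 × 139 + 3, so there are 139 full weeks plus 3 extra days.
Each full week contributes 5 weekdays (Mon–Fri): 139 × 5 = 695.
The 3 extra days are Tuesday, Wednesday, Thursday — 3 of them qualify.
Total: 695 + 3 = 698.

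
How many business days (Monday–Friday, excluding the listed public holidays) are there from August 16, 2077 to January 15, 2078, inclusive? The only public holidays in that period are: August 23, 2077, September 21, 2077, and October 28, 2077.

107 business days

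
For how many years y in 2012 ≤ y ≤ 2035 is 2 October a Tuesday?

4

Day of week of October 2 in each year:
2012: Tue ✓, 2013: Wed, 2014: Thu, 2015: Fri, 2016: Sun, 2017: Mon, 2018: Tue ✓, 2019: Wed, 2020: Fri, 2021: Sat, 2022: Sun, 2023: Mon, 2024: Wed, 2025: Thu, 2026: Fri, 2027: Sat, 2028: Mon, 2029: Tue ✓, 2030: Wed, 2031: Thu, 2032: Sat, 2033: Sun, 2034: Mon, 2035: Tue ✓
Tuesdays: 2012, 2018, 2029, 2035.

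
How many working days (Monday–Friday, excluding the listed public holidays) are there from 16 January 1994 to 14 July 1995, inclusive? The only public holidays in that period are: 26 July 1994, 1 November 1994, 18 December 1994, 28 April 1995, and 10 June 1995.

387

16 January 1994 is a Sunday.
That's 545 days from start to end, counting both.
545 = 7 × 77 + 6, so there are 77 full weeks plus 6 extra days.
Each full week contributes 5 weekdays (Mon–Fri): 77 × 5 = 385.
The 6 extra days are Sunday, Monday, Tuesday, Wednesday, Thursday, Friday — 5 of them qualify.
Total: 385 + 5 = 390.
Holidays: 26 July 1994 (Tue); 1 November 1994 (Tue); 18 December 1994 (Sun); 28 April 1995 (Fri); 10 June 1995 (Sat).
3 of the 5 holidays fall on weekdays; the rest are weekends and were already excluded.
Business days: 390 − 3 = 387.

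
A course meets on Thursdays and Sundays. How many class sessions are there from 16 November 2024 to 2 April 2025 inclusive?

16 November 2024 is a Saturday.
That's 138 days from start to end, counting both.
138 = 7 × 19 + 5, so there are 19 full weeks plus 5 extra days.
Each full week contributes 2 days from the set (Thu, Sun): 19 × 2 = 38.
The 5 extra days are Sat, Sun, Mon, Tue, Wed — 1 of them qualifies.
Total: 38 + 1 = 39.

39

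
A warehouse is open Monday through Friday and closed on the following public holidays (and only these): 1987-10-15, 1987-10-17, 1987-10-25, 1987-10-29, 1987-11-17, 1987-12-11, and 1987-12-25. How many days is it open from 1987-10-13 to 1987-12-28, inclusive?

1987-10-13 is a Tuesday.
That's 77 days from start to end, counting both.
77 = 7 × 11, so the span is exactly 11 full weeks.
Each full week contributes 5 weekdays (Mon–Fri): 11 × 5 = 55.
Holidays: 1987-10-15 (Thu); 1987-10-17 (Sat); 1987-10-25 (Sun); 1987-10-29 (Thu); 1987-11-17 (Tue); 1987-12-11 (Fri); 1987-12-25 (Fri).
5 of the 7 holidays fall on weekdays; the rest are weekends and were already excluded.
Business days: 55 − 5 = 50.

50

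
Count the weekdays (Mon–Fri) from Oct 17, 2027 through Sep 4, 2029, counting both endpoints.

492 weekdays

Oct 17, 2027 is a Sunday.
The range spans 689 days (inclusive of both endpoints).
689 = 7 × 98 + 3, so there are 98 full weeks plus 3 extra days.
Each full week contributes 5 weekdays (Mon–Fri): 98 × 5 = 490.
The 3 extra days are Sun, Mon, Tue — 2 of them qualify.
Total: 490 + 2 = 492.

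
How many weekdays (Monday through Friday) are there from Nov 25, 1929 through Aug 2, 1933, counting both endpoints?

963 weekdays

Nov 25, 1929 is a Monday.
That's 1347 days from start to end, counting both.
1347 = 7 × 192 + 3, so there are 192 full weeks plus 3 extra days.
Each full week contributes 5 weekdays (Mon–Fri): 192 × 5 = 960.
The 3 extra days are Monday, Tuesday, Wednesday — 3 of them qualify.
Total: 960 + 3 = 963.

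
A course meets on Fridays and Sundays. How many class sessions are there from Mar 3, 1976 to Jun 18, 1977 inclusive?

135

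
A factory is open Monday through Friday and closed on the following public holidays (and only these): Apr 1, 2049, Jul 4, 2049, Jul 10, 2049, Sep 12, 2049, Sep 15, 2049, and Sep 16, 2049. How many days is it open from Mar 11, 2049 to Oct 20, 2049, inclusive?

157 working days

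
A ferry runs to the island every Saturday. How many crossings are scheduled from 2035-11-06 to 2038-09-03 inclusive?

147 Saturdays

2035-11-06 is a Tuesday.
That's 1033 days from start to end, counting both.
1033 = 7 × 147 + 4, so there are 147 full weeks plus 4 extra days.
Each full week contributes one Saturday: 147 so far.
The 4 extra days are Tue, Wed, Thu, Fri — none qualify.
Total: 147 + 0 = 147.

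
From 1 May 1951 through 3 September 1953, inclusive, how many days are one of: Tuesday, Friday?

1 May 1951 is a Tuesday.
That's 857 days from start to end, counting both.
857 = 7 × 122 + 3, so there are 122 full weeks plus 3 extra days.
Each full week contributes 2 days from the set (Tue, Fri): 122 × 2 = 244.
The 3 extra days are Tuesday, Wednesday, Thursday — 1 of them qualifies.
Total: 244 + 1 = 245.

245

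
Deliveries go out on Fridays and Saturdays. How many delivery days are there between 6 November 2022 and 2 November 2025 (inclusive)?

6 November 2022 is a Sunday.
From 6 November 2022 to 2 November 2025 is 1093 days inclusive.
1093 = 7 × 156 + 1, so there are 156 full weeks plus 1 extra day.
Each full week contributes 2 days from the set (Fri, Sat): 156 × 2 = 312.
The 1 extra day is Sun — none qualify.
Total: 312 + 0 = 312.

312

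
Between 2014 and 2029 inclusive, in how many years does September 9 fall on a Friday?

2

Day of week of September 9 in each year:
2014: Tue, 2015: Wed, 2016: Fri ✓, 2017: Sat, 2018: Sun, 2019: Mon, 2020: Wed, 2021: Thu, 2022: Fri ✓, 2023: Sat, 2024: Mon, 2025: Tue, 2026: Wed, 2027: Thu, 2028: Sat, 2029: Sun
Fridays: 2016, 2022.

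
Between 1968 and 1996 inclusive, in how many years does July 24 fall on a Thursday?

4

Day of week of July 24 in each year:
1968: Wed, 1969: Thu ✓, 1970: Fri, 1971: Sat, 1972: Mon, 1973: Tue, 1974: Wed, 1975: Thu ✓, 1976: Sat, 1977: Sun, 1978: Mon, 1979: Tue, 1980: Thu ✓, 1981: Fri, 1982: Sat, 1983: Sun, 1984: Tue, 1985: Wed, 1986: Thu ✓, 1987: Fri, 1988: Sun, 1989: Mon, 1990: Tue, 1991: Wed, 1992: Fri, 1993: Sat, 1994: Sun, 1995: Mon, 1996: Wed
Thursdays: 1969, 1975, 1980, 1986.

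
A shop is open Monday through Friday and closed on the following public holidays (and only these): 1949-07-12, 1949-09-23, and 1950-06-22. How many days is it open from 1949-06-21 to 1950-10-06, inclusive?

1949-06-21 is a Tuesday.
The range spans 473 days (inclusive of both endpoints).
473 = 7 × 67 + 4, so there are 67 full weeks plus 4 extra days.
Each full week contributes 5 weekdays (Mon–Fri): 67 × 5 = 335.
The 4 extra days are Tue, Wed, Thu, Fri — 4 of them qualify.
Total: 335 + 4 = 339.
Holidays: 1949-07-12 (Tue); 1949-09-23 (Fri); 1950-06-22 (Thu).
All 3 holidays fall on weekdays, so subtract 3.
Business days: 339 − 3 = 336.

336 business days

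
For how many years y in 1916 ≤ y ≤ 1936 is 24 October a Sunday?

2

Day of week of October 24 in each year:
1916: Tue, 1917: Wed, 1918: Thu, 1919: Fri, 1920: Sun ✓, 1921: Mon, 1922: Tue, 1923: Wed, 1924: Fri, 1925: Sat, 1926: Sun ✓, 1927: Mon, 1928: Wed, 1929: Thu, 1930: Fri, 1931: Sat, 1932: Mon, 1933: Tue, 1934: Wed, 1935: Thu, 1936: Sat
Sundays: 1920, 1926.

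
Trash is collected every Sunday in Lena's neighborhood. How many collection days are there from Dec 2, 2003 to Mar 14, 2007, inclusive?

171

Dec 2, 2003 is a Tuesday.
That's 1199 days from start to end, counting both.
1199 = 7 × 171 + 2, so there are 171 full weeks plus 2 extra days.
Each full week contributes one Sunday: 171 so far.
The 2 extra days are Tue, Wed — none qualify.
Total: 171 + 0 = 171.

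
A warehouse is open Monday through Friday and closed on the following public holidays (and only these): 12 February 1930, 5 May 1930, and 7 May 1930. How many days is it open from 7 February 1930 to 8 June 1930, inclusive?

83 working days

7 February 1930 is a Friday.
The range spans 122 days (inclusive of both endpoints).
122 = 7 × 17 + 3, so there are 17 full weeks plus 3 extra days.
Each full week contributes 5 weekdays (Mon–Fri): 17 × 5 = 85.
The 3 extra days are Fri, Sat, Sun — 1 of them qualifies.
Total: 85 + 1 = 86.
Holidays: 12 February 1930 (Wed); 5 May 1930 (Mon); 7 May 1930 (Wed).
All 3 holidays fall on weekdays, so subtract 3.
Business days: 86 − 3 = 83.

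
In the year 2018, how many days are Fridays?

52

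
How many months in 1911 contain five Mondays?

A month has five Mondays exactly when Monday falls within its first (length − 28) days.
Jan: 31 days, starts Sun → 5 of Sun, Mon, Tue ✓
Feb: 28 days, starts Wed → 5 of (none)
Mar: 31 days, starts Wed → 5 of Wed, Thu, Fri
Apr: 30 days, starts Sat → 5 of Sat, Sun
May: 31 days, starts Mon → 5 of Mon, Tue, Wed ✓
Jun: 30 days, starts Thu → 5 of Thu, Fri
Jul: 31 days, starts Sat → 5 of Sat, Sun, Mon ✓
Aug: 31 days, starts Tue → 5 of Tue, Wed, Thu
Sep: 30 days, starts Fri → 5 of Fri, Sat
Oct: 31 days, starts Sun → 5 of Sun, Mon, Tue ✓
Nov: 30 days, starts Wed → 5 of Wed, Thu
Dec: 31 days, starts Fri → 5 of Fri, Sat, Sun
Months with five Mondays: Jan, May, Jul, Oct.

4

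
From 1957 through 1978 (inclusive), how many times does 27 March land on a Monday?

Day of week of March 27 in each year:
1957: Wed, 1958: Thu, 1959: Fri, 1960: Sun, 1961: Mon ✓, 1962: Tue, 1963: Wed, 1964: Fri, 1965: Sat, 1966: Sun, 1967: Mon ✓, 1968: Wed, 1969: Thu, 1970: Fri, 1971: Sat, 1972: Mon ✓, 1973: Tue, 1974: Wed, 1975: Thu, 1976: Sat, 1977: Sun, 1978: Mon ✓
Mondays: 1961, 1967, 1972, 1978.

4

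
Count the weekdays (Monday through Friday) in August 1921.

23 weekdays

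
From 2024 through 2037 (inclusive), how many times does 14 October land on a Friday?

1

Day of week of October 14 in each year:
2024: Mon, 2025: Tue, 2026: Wed, 2027: Thu, 2028: Sat, 2029: Sun, 2030: Mon, 2031: Tue, 2032: Thu, 2033: Fri ✓, 2034: Sat, 2035: Sun, 2036: Tue, 2037: Wed
Fridays: 2033.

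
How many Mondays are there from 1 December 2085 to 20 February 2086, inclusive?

12 Mondays

1 December 2085 is a Saturday.
That's 82 days from start to end, counting both.
82 = 7 × 11 + 5, so there are 11 full weeks plus 5 extra days.
Each full week contributes one Monday: 11 so far.
The 5 extra days are Saturday, Sunday, Monday, Tuesday, Wednesday — 1 of them qualifies.
Total: 11 + 1 = 12.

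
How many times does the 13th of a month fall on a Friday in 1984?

The 13th falls on a Friday when the month's 13th has weekday Fri.
Jan 13 is Fri ✓; Feb 13 is Mon; Mar 13 is Tue; Apr 13 is Fri ✓; May 13 is Sun; Jun 13 is Wed; Jul 13 is Fri ✓; Aug 13 is Mon; Sep 13 is Thu; Oct 13 is Sat; Nov 13 is Tue; Dec 13 is Thu.
Friday the 13ths: Jan, Apr, Jul.

3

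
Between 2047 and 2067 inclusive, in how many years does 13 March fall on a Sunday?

Day of week of March 13 in each year:
2047: Wed, 2048: Fri, 2049: Sat, 2050: Sun ✓, 2051: Mon, 2052: Wed, 2053: Thu, 2054: Fri, 2055: Sat, 2056: Mon, 2057: Tue, 2058: Wed, 2059: Thu, 2060: Sat, 2061: Sun ✓, 2062: Mon, 2063: Tue, 2064: Thu, 2065: Fri, 2066: Sat, 2067: Sun ✓
Sundays: 2050, 2061, 2067.

3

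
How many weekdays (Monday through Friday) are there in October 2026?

22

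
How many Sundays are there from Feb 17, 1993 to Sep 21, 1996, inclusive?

Feb 17, 1993 is a Wednesday.
The range spans 1313 days (inclusive of both endpoints).
1313 = 7 × 187 + 4, so there are 187 full weeks plus 4 extra days.
Each full week contributes one Sunday: 187 so far.
The 4 extra days are Wed, Thu, Fri, Sat — none qualify.
Total: 187 + 0 = 187.

187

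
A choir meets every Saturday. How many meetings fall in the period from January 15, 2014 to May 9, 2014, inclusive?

16 Saturdays

January 15, 2014 is a Wednesday.
From January 15, 2014 to May 9, 2014 is 115 days inclusive.
115 = 7 × 16 + 3, so there are 16 full weeks plus 3 extra days.
Each full week contributes one Saturday: 16 so far.
The 3 extra days are Wednesday, Thursday, Friday — none qualify.
Total: 16 + 0 = 16.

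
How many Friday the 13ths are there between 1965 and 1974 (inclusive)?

Friday-the-13ths by year:
1965: Aug
1966: May
1967: Jan, Oct
1968: Sep, Dec
1969: Jun
1970: Feb, Mar, Nov
1971: Aug
1972: Oct
1973: Apr, Jul
1974: Sep, Dec

16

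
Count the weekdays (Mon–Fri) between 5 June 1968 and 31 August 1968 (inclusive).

5 June 1968 is a Wednesday.
From 5 June 1968 to 31 August 1968 is 88 days inclusive.
88 = 7 × 12 + 4, so there are 12 full weeks plus 4 extra days.
Each full week contributes 5 weekdays (Mon–Fri): 12 × 5 = 60.
The 4 extra days are Wednesday, Thursday, Friday, Saturday — 3 of them qualify.
Total: 60 + 3 = 63.

63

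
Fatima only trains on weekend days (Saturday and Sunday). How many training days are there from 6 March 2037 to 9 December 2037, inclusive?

80

6 March 2037 is a Friday.
That's 279 days from start to end, counting both.
279 = 7 × 39 + 6, so there are 39 full weeks plus 6 extra days.
Each full week contributes 2 weekend days (Sat, Sun): 39 × 2 = 78.
The 6 extra days are Fri, Sat, Sun, Mon, Tue, Wed — 2 of them qualify.
Total: 78 + 2 = 80.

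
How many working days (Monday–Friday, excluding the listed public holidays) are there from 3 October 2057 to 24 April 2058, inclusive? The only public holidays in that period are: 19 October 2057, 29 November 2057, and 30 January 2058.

3 October 2057 is a Wednesday.
That's 204 days from start to end, counting both.
204 = 7 × 29 + 1, so there are 29 full weeks plus 1 extra day.
Each full week contributes 5 weekdays (Mon–Fri): 29 × 5 = 145.
The 1 extra day is Wed — 1 of them qualifies.
Total: 145 + 1 = 146.
Holidays: 19 October 2057 (Fri); 29 November 2057 (Thu); 30 January 2058 (Wed).
All 3 holidays fall on weekdays, so subtract 3.
Business days: 146 − 3 = 143.

143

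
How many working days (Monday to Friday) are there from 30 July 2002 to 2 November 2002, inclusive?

69

30 July 2002 is a Tuesday.
The range spans 96 days (inclusive of both endpoints).
96 = 7 × 13 + 5, so there are 13 full weeks plus 5 extra days.
Each full week contributes 5 weekdays (Mon–Fri): 13 × 5 = 65.
The 5 extra days are Tue, Wed, Thu, Fri, Sat — 4 of them qualify.
Total: 65 + 4 = 69.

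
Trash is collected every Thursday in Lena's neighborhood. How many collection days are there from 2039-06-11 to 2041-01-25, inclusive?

2039-06-11 is a Saturday.
From 2039-06-11 to 2041-01-25 is 595 days inclusive.
595 = 7 × 85, so the span is exactly 85 full weeks.
Each full week contributes one Thursday: 85 so far.

85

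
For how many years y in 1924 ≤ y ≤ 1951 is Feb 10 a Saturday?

Day of week of February 10 in each year:
1924: Sun, 1925: Tue, 1926: Wed, 1927: Thu, 1928: Fri, 1929: Sun, 1930: Mon, 1931: Tue, 1932: Wed, 1933: Fri, 1934: Sat ✓, 1935: Sun, 1936: Mon, 1937: Wed, 1938: Thu, 1939: Fri, 1940: Sat ✓, 1941: Mon, 1942: Tue, 1943: Wed, 1944: Thu, 1945: Sat ✓, 1946: Sun, 1947: Mon, 1948: Tue, 1949: Thu, 1950: Fri, 1951: Sat ✓
Saturdays: 1934, 1940, 1945, 1951.

4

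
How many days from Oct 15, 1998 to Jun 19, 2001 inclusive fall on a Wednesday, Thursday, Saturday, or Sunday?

Oct 15, 1998 is a Thursday.
That's 979 days from start to end, counting both.
979 = 7 × 139 + 6, so there are 139 full weeks plus 6 extra days.
Each full week contributes 4 days from the set (Wed, Thu, Sat, Sun): 139 × 4 = 556.
The 6 extra days are Thursday, Friday, Saturday, Sunday, Monday, Tuesday — 3 of them qualify.
Total: 556 + 3 = 559.

559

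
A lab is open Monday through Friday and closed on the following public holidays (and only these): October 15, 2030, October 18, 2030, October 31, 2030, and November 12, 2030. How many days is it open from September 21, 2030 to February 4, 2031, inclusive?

September 21, 2030 is a Saturday.
That's 137 days from start to end, counting both.
137 = 7 × 19 + 4, so there are 19 full weeks plus 4 extra days.
Each full week contributes 5 weekdays (Mon–Fri): 19 × 5 = 95.
The 4 extra days are Saturday, Sunday, Monday, Tuesday — 2 of them qualify.
Total: 95 + 2 = 97.
Holidays: October 15, 2030 (Tue); October 18, 2030 (Fri); October 31, 2030 (Thu); November 12, 2030 (Tue).
All 4 holidays fall on weekdays, so subtract 4.
Business days: 97 − 4 = 93.

93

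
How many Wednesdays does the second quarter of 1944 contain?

1944-04-01 is a Saturday.
That's 91 days from start to end, counting both.
91 = 7 × 13, so the span is exactly 13 full weeks.
Each full week contributes one Wednesday: 13 so far.

13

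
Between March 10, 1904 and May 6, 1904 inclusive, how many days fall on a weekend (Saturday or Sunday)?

16

March 10, 1904 is a Thursday.
The range spans 58 days (inclusive of both endpoints).
58 = 7 × 8 + 2, so there are 8 full weeks plus 2 extra days.
Each full week contributes 2 weekend days (Sat, Sun): 8 × 2 = 16.
The 2 extra days are Thu, Fri — none qualify.
Total: 16 + 0 = 16.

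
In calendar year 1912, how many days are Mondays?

53

Jan 1, 1912 is a Monday.
The range spans 366 days (inclusive of both endpoints).
366 = 7 × 52 + 2, so there are 52 full weeks plus 2 extra days.
Each full week contributes one Monday: 52 so far.
The 2 extra days are Mon, Tue — 1 of them qualifies.
Total: 52 + 1 = 53.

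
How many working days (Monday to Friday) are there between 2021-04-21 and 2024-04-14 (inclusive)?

778

2021-04-21 is a Wednesday.
From 2021-04-21 to 2024-04-14 is 1090 days inclusive.
1090 = 7 × 155 + 5, so there are 155 full weeks plus 5 extra days.
Each full week contributes 5 weekdays (Mon–Fri): 155 × 5 = 775.
The 5 extra days are Wed, Thu, Fri, Sat, Sun — 3 of them qualify.
Total: 775 + 3 = 778.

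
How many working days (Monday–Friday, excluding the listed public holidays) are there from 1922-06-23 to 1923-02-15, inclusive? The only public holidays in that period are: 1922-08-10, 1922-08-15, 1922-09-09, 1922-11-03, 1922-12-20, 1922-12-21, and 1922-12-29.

164

1922-06-23 is a Friday.
From 1922-06-23 to 1923-02-15 is 238 days inclusive.
238 = 7 × 34, so the span is exactly 34 full weeks.
Each full week contributes 5 weekdays (Mon–Fri): 34 × 5 = 170.
Holidays: 1922-08-10 (Thu); 1922-08-15 (Tue); 1922-09-09 (Sat); 1922-11-03 (Fri); 1922-12-20 (Wed); 1922-12-21 (Thu); 1922-12-29 (Fri).
6 of the 7 holidays fall on weekdays; the rest are weekends and were already excluded.
Business days: 170 − 6 = 164.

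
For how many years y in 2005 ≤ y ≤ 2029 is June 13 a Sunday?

3

Day of week of June 13 in each year:
2005: Mon, 2006: Tue, 2007: Wed, 2008: Fri, 2009: Sat, 2010: Sun ✓, 2011: Mon, 2012: Wed, 2013: Thu, 2014: Fri, 2015: Sat, 2016: Mon, 2017: Tue, 2018: Wed, 2019: Thu, 2020: Sat, 2021: Sun ✓, 2022: Mon, 2023: Tue, 2024: Thu, 2025: Fri, 2026: Sat, 2027: Sun ✓, 2028: Tue, 2029: Wed
Sundays: 2010, 2021, 2027.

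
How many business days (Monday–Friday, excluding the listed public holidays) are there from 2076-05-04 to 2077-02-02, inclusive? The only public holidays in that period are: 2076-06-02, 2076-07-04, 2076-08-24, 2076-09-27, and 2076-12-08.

194

2076-05-04 is a Monday.
That's 275 days from start to end, counting both.
275 = 7 × 39 + 2, so there are 39 full weeks plus 2 extra days.
Each full week contributes 5 weekdays (Mon–Fri): 39 × 5 = 195.
The 2 extra days are Mon, Tue — 2 of them qualify.
Total: 195 + 2 = 197.
Holidays: 2076-06-02 (Tue); 2076-07-04 (Sat); 2076-08-24 (Mon); 2076-09-27 (Sun); 2076-12-08 (Tue).
3 of the 5 holidays fall on weekdays; the rest are weekends and were already excluded.
Business days: 197 − 3 = 194.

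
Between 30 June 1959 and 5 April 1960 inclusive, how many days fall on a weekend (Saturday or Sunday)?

30 June 1959 is a Tuesday.
From 30 June 1959 to 5 April 1960 is 281 days inclusive.
281 = 7 × 40 + 1, so there are 40 full weeks plus 1 extra day.
Each full week contributes 2 weekend days (Sat, Sun): 40 × 2 = 80.
The 1 extra day is Tue — none qualify.
Total: 80 + 0 = 80.

80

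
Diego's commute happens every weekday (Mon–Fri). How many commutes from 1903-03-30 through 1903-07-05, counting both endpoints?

70

1903-03-30 is a Monday.
That's 98 days from start to end, counting both.
98 = 7 × 14, so the span is exactly 14 full weeks.
Each full week contributes 5 weekdays (Mon–Fri): 14 × 5 = 70.
Total: 70.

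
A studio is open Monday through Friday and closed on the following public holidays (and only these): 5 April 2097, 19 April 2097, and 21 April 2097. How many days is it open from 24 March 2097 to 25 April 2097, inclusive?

24 March 2097 is a Sunday.
From 24 March 2097 to 25 April 2097 is 33 days inclusive.
33 = 7 × 4 + 5, so there are 4 full weeks plus 5 extra days.
Each full week contributes 5 weekdays (Mon–Fri): 4 × 5 = 20.
The 5 extra days are Sun, Mon, Tue, Wed, Thu — 4 of them qualify.
Total: 20 + 4 = 24.
Holidays: 5 April 2097 (Fri); 19 April 2097 (Fri); 21 April 2097 (Sun).
2 of the 3 holidays fall on weekdays; the rest are weekends and were already excluded.
Business days: 24 − 2 = 22.

22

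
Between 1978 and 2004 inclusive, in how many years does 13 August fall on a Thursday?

4

Day of week of August 13 in each year:
1978: Sun, 1979: Mon, 1980: Wed, 1981: Thu ✓, 1982: Fri, 1983: Sat, 1984: Mon, 1985: Tue, 1986: Wed, 1987: Thu ✓, 1988: Sat, 1989: Sun, 1990: Mon, 1991: Tue, 1992: Thu ✓, 1993: Fri, 1994: Sat, 1995: Sun, 1996: Tue, 1997: Wed, 1998: Thu ✓, 1999: Fri, 2000: Sun, 2001: Mon, 2002: Tue, 2003: Wed, 2004: Fri
Thursdays: 1981, 1987, 1992, 1998.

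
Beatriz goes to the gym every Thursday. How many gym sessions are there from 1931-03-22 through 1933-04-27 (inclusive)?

110 Thursdays

1931-03-22 is a Sunday.
That's 768 days from start to end, counting both.
768 = 7 × 109 + 5, so there are 109 full weeks plus 5 extra days.
Each full week contributes one Thursday: 109 so far.
The 5 extra days are Sun, Mon, Tue, Wed, Thu — 1 of them qualifies.
Total: 109 + 1 = 110.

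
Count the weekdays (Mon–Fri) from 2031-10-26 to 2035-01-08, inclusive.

2031-10-26 is a Sunday.
That's 1171 days from start to end, counting both.
1171 = 7 × 167 + 2, so there are 167 full weeks plus 2 extra days.
Each full week contributes 5 weekdays (Mon–Fri): 167 × 5 = 835.
The 2 extra days are Sunday, Monday — 1 of them qualifies.
Total: 835 + 1 = 836.

836 weekdays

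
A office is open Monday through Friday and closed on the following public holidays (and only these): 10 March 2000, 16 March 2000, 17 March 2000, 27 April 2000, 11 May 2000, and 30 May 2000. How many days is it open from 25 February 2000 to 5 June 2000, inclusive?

66

25 February 2000 is a Friday.
The range spans 102 days (inclusive of both endpoints).
102 = 7 × 14 + 4, so there are 14 full weeks plus 4 extra days.
Each full week contributes 5 weekdays (Mon–Fri): 14 × 5 = 70.
The 4 extra days are Fri, Sat, Sun, Mon — 2 of them qualify.
Total: 70 + 2 = 72.
Holidays: 10 March 2000 (Fri); 16 March 2000 (Thu); 17 March 2000 (Fri); 27 April 2000 (Thu); 11 May 2000 (Thu); 30 May 2000 (Tue).
All 6 holidays fall on weekdays, so subtract 6.
Business days: 72 − 6 = 66.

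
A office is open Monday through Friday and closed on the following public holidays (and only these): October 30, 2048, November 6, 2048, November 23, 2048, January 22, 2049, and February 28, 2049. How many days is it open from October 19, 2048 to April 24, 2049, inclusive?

131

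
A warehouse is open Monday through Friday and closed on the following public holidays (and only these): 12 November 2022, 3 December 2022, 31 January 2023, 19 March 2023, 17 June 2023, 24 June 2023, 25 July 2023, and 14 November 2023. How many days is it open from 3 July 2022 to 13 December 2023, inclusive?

3 July 2022 is a Sunday.
The range spans 529 days (inclusive of both endpoints).
529 = 7 × 75 + 4, so there are 75 full weeks plus 4 extra days.
Each full week contributes 5 weekdays (Mon–Fri): 75 × 5 = 375.
The 4 extra days are Sunday, Monday, Tuesday, Wednesday — 3 of them qualify.
Total: 375 + 3 = 378.
Holidays: 12 November 2022 (Sat); 3 December 2022 (Sat); 31 January 2023 (Tue); 19 March 2023 (Sun); 17 June 2023 (Sat); 24 June 2023 (Sat); 25 July 2023 (Tue); 14 November 2023 (Tue).
3 of the 8 holidays fall on weekdays; the rest are weekends and were already excluded.
Business days: 378 − 3 = 375.

375 business days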